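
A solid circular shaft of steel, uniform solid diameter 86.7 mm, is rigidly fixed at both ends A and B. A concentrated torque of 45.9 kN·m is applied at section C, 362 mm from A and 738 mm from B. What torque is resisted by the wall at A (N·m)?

With uniform GJ and both ends fixed, compatibility θ_AC = θ_CB gives T_A·a = T_B·b, together with T_A + T_B = T₀.
T_A = T₀·b/(a+b) = 45900·738/1100 = 30790 N·m; T_B = 15110 N·m.

30800 N·m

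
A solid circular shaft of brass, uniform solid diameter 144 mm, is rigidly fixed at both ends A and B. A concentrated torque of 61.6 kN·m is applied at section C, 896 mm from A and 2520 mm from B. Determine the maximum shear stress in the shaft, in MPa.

77.5 MPa

With uniform GJ and both ends fixed, compatibility θ_AC = θ_CB gives T_A·a = T_B·b, together with T_A + T_B = T₀.
T_A = T₀·b/(a+b) = 61600·2520/3416 = 45440 N·m; T_B = 16160 N·m.
τ in each portion: τ_AC = 7.75×10^7 Pa, τ_CB = 2.76×10^7 Pa; maximum is in AC.
τ_max = T_AC·r/J = 45440·0.0720/4.22×10^-5 = 7.751×10^7 Pa.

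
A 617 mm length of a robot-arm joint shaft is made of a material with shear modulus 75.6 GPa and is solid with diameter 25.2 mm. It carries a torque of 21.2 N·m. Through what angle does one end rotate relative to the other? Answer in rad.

J = πd⁴/32 = π(0.0252)⁴/32 = 3.959×10^-8 m⁴.
θ = T·L/(G·J) = 21.20 × 0.617 / (75.6×10⁹ × 3.959×10^-8) = 4.370×10^-3 rad.

0.00437 rad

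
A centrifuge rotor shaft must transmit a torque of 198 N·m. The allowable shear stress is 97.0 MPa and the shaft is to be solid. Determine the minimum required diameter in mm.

For a solid shaft τ_max = 16T/(πd³), so d = (16T/(π τ_allow))^(1/3) = (16·198.0/(π·9.70×10^7))^(1/3) = 0.02183 m.

21.8 mm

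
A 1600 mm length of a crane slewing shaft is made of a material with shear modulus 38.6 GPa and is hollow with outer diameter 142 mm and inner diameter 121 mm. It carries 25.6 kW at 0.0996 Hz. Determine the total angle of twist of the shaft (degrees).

5.15°

ω = 2π·0.0996 = 0.6258 rad/s, so T = P/ω = 25.6×10³ / 0.6258 = 40910 N·m.
J = π(d_o⁴ − d_i⁴)/32 = π(0.142⁴ − 0.121⁴)/32 = 1.887×10^-5 m⁴.
θ = T·L/(G·J) = 40910 × 1.60 / (38.6×10⁹ × 1.887×10^-5) = 0.08985 rad.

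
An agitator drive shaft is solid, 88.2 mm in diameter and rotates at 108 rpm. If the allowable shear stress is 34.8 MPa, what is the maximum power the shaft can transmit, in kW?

53.0 kW

J = πd⁴/32 = π(0.0882)⁴/32 = 5.941×10^-6 m⁴.
T_max = τ_allow·J/r = 3.48×10^7 × 5.941×10^-6 / 0.0441 = 4688 N·m.
ω = 2π·108/60 = 11.31 rad/s, so P_max = T_max·ω = 5.302×10^4 W.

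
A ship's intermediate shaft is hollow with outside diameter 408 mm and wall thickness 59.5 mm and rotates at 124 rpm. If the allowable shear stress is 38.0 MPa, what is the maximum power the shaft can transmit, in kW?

4920 kW

J = π(d_o⁴ − d_i⁴)/32 = π(0.408⁴ − 0.289⁴)/32 = 2.036×10^-3 m⁴.
T_max = τ_allow·J/r = 3.80×10^7 × 2.036×10^-3 / 0.204 = 379200 N·m.
ω = 2π·124/60 = 12.99 rad/s, so P_max = T_max·ω = 4.924×10^6 W.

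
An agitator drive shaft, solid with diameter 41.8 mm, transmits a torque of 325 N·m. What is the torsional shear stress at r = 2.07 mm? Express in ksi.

J = πd⁴/32 = π(0.0418)⁴/32 = 2.997×10^-7 m⁴.
Shear stress varies linearly with radius: τ = T·r/J = 325.0 × 0.00207 / 2.997×10^-7 = 2.245×10^6 Pa.

0.326 ksi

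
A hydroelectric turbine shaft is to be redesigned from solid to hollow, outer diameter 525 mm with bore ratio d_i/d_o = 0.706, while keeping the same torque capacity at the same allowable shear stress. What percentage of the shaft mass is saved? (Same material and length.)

39.3 %

Equal τ_max and T ⇒ the solid shaft needs d_s³ = d_o³(1−k⁴), so d_s = 525·(1−0.706⁴)^(1/3) = 477.3 mm.
Area ratio A_h/A_s = d_o²(1−k²)/d_s² = (1−k²)/(1−k⁴)^(2/3) = 0.6068.
Mass saving = 1 − 0.6068 = 39.3 %.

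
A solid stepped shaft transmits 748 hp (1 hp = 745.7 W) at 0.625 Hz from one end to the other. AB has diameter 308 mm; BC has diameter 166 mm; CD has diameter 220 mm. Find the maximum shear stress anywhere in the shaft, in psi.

22900 psi

ω = 2π·0.625 = 3.927 rad/s, so T = P/ω = 748×745.7 / 3.927 = 142000 N·m.
Under the same torque, τ_max = 16T/(πd³) is largest where d is smallest — segment BC (d = 166 mm).
τ_max = 16·142000/(π·(0.166)³) = 1.581×10^8 Pa.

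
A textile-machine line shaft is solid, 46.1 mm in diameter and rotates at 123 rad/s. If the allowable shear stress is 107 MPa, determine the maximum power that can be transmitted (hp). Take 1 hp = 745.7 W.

340 hp

J = πd⁴/32 = π(0.0461)⁴/32 = 4.434×10^-7 m⁴.
T_max = τ_allow·J/r = 1.07×10^8 × 4.434×10^-7 / 0.0231 = 2058 N·m.
ω = 123 rad/s, so P_max = T_max·ω = 2.532×10^5 W.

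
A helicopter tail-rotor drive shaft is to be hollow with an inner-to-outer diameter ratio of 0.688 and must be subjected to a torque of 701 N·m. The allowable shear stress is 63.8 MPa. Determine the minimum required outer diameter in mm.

For a hollow shaft with d_i/d_o = 0.688: τ_max = 16T/(π d_o³ (1−k⁴)), so d_o = [16T/(π τ_allow (1−k⁴))]^(1/3) = [16·701.0/(π·6.38×10^7·0.7759)]^(1/3) = 0.04162 m.

41.6 mm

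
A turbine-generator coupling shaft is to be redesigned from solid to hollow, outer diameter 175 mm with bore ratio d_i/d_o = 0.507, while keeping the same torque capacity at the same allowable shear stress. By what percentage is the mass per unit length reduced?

Equal τ_max and T ⇒ the solid shaft needs d_s³ = d_o³(1−k⁴), so d_s = 175·(1−0.507⁴)^(1/3) = 171.1 mm.
Area ratio A_h/A_s = d_o²(1−k²)/d_s² = (1−k²)/(1−k⁴)^(2/3) = 0.7776.
Mass saving = 1 − 0.7776 = 22.2 %.

22.2 %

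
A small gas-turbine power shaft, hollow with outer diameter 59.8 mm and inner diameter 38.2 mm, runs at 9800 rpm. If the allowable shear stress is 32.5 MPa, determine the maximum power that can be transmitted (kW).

J = π(d_o⁴ − d_i⁴)/32 = π(0.0598⁴ − 0.0382⁴)/32 = 1.046×10^-6 m⁴.
T_max = τ_allow·J/r = 3.25×10^7 × 1.046×10^-6 / 0.0299 = 1137 N·m.
ω = 2π·9800/60 = 1026 rad/s, so P_max = T_max·ω = 1.167×10^6 W.

1170 kW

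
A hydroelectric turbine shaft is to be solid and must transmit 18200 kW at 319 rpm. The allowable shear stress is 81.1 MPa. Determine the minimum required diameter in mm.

325 mm

ω = 2π·319/60 = 33.41 rad/s, so T = P/ω = 18200×10³ / 33.41 = 544800 N·m.
For a solid shaft τ_max = 16T/(πd³), so d = (16T/(π τ_allow))^(1/3) = (16·544800/(π·8.11×10^7))^(1/3) = 0.3246 m.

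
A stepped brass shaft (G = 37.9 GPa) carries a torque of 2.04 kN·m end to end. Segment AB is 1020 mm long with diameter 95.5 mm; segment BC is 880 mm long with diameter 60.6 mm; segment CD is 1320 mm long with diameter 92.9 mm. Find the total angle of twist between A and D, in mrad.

J_AB = π(0.0955)⁴/32 = 8.17×10^-6 m⁴; J_BC = π(0.0606)⁴/32 = 1.32×10^-6 m⁴; J_CD = π(0.0929)⁴/32 = 7.31×10^-6 m⁴.
θ = (T/G)·Σ L_i/J_i = (2040/37.9×10⁹)·(1.02/8.17×10^-6 + 0.880/1.32×10^-6 + 1.32/7.31×10^-6) = 0.05221 rad.

52.2 mrad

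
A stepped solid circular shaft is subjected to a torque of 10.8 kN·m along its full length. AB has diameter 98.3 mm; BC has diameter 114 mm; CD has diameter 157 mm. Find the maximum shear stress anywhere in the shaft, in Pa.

Under the same torque, τ_max = 16T/(πd³) is largest where d is smallest — segment AB (d = 98.3 mm).
τ_max = 16·10800/(π·(0.0983)³) = 5.791×10^7 Pa.

5.79e7 Pa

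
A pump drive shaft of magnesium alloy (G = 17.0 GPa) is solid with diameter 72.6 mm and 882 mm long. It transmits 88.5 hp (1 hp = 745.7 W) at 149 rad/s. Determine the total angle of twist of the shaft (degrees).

ω = 149 rad/s, so T = P/ω = 88.5×745.7 / 149.0 = 442.9 N·m.
J = πd⁴/32 = π(0.0726)⁴/32 = 2.727×10^-6 m⁴.
θ = T·L/(G·J) = 442.9 × 0.882 / (17.0×10⁹ × 2.727×10^-6) = 8.425×10^-3 rad.

0.483°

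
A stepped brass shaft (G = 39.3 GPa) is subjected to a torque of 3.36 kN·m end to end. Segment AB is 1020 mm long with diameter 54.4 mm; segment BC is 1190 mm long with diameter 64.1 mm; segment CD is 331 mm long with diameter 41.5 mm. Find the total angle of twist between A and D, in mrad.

260 mrad

J_AB = π(0.0544)⁴/32 = 8.60×10^-7 m⁴; J_BC = π(0.0641)⁴/32 = 1.66×10^-6 m⁴; J_CD = π(0.0415)⁴/32 = 2.91×10^-7 m⁴.
θ = (T/G)·Σ L_i/J_i = (3360/39.3×10⁹)·(1.02/8.60×10^-7 + 1.19/1.66×10^-6 + 0.331/2.91×10^-7) = 0.2600 rad.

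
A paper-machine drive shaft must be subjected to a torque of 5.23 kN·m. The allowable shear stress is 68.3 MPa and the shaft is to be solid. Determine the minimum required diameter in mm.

73.1 mm

For a solid shaft τ_max = 16T/(πd³), so d = (16T/(π τ_allow))^(1/3) = (16·5230/(π·6.83×10^7))^(1/3) = 0.07306 m.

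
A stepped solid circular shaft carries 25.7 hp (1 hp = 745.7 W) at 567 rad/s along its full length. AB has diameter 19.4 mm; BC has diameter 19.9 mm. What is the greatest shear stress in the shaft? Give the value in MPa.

23.6 MPa

ω = 567 rad/s, so T = P/ω = 25.7×745.7 / 567.0 = 33.80 N·m.
Under the same torque, τ_max = 16T/(πd³) is largest where d is smallest — segment AB (d = 19.4 mm).
τ_max = 16·33.80/(π·(0.0194)³) = 2.358×10^7 Pa.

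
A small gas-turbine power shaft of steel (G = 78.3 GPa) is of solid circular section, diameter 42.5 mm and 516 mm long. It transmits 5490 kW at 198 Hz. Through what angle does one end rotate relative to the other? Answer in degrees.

5.20°

ω = 2π·198 = 1244 rad/s, so T = P/ω = 5490×10³ / 1244 = 4413 N·m.
J = πd⁴/32 = π(0.0425)⁴/32 = 3.203×10^-7 m⁴.
θ = T·L/(G·J) = 4413 × 0.516 / (78.3×10⁹ × 3.203×10^-7) = 0.09079 rad.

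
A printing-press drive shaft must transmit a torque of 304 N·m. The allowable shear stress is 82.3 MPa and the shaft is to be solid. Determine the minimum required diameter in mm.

26.6 mm

For a solid shaft τ_max = 16T/(πd³), so d = (16T/(π τ_allow))^(1/3) = (16·304.0/(π·8.23×10^7))^(1/3) = 0.02660 m.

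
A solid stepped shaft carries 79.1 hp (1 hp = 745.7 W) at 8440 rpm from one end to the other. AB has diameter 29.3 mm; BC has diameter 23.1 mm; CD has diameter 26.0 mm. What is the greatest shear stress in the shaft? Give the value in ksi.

4.00 ksi

ω = 2π·8440/60 = 883.8 rad/s, so T = P/ω = 79.1×745.7 / 883.8 = 66.74 N·m.
Under the same torque, τ_max = 16T/(πd³) is largest where d is smallest — segment BC (d = 23.1 mm).
τ_max = 16·66.74/(π·(0.0231)³) = 2.757×10^7 Pa.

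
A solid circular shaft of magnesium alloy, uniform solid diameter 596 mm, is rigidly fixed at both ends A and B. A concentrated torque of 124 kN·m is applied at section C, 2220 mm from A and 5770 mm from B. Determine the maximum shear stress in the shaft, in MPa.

With uniform GJ and both ends fixed, compatibility θ_AC = θ_CB gives T_A·a = T_B·b, together with T_A + T_B = T₀.
T_A = T₀·b/(a+b) = 124000·5770/7990 = 89550 N·m; T_B = 34450 N·m.
τ in each portion: τ_AC = 2.15×10^6 Pa, τ_CB = 8.29×10^5 Pa; maximum is in AC.
τ_max = T_AC·r/J = 89550·0.298/0.0124 = 2.154×10^6 Pa.

2.15 MPa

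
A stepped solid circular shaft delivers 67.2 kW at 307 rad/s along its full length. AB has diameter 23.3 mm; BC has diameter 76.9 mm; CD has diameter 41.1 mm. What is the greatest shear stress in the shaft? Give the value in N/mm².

ω = 307 rad/s, so T = P/ω = 67.2×10³ / 307.0 = 218.9 N·m.
Under the same torque, τ_max = 16T/(πd³) is largest where d is smallest — segment AB (d = 23.3 mm).
τ_max = 16·218.9/(π·(0.0233)³) = 8.813×10^7 Pa.

88.1 N/mm²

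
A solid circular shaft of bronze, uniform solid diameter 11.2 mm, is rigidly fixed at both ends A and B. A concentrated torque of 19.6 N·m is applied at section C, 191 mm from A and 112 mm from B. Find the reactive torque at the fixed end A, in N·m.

7.24 N·m

With uniform GJ and both ends fixed, compatibility θ_AC = θ_CB gives T_A·a = T_B·b, together with T_A + T_B = T₀.
T_A = T₀·b/(a+b) = 19.60·112/303.0 = 7.245 N·m; T_B = 12.36 N·m.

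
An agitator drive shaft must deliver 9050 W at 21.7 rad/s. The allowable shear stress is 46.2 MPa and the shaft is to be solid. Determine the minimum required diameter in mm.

35.8 mm

ω = 21.7 rad/s, so T = P/ω = 9050 / 21.70 = 417.1 N·m.
For a solid shaft τ_max = 16T/(πd³), so d = (16T/(π τ_allow))^(1/3) = (16·417.1/(π·4.62×10^7))^(1/3) = 0.03582 m.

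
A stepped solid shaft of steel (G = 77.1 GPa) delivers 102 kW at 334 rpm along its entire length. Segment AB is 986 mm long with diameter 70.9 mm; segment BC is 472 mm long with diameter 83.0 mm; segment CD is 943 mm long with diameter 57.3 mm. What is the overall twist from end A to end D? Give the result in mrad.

52.6 mrad

ω = 2π·334/60 = 34.98 rad/s, so T = P/ω = 102×10³ / 34.98 = 2916 N·m.
J_AB = π(0.0709)⁴/32 = 2.48×10^-6 m⁴; J_BC = π(0.0830)⁴/32 = 4.66×10^-6 m⁴; J_CD = π(0.0573)⁴/32 = 1.06×10^-6 m⁴.
θ = (T/G)·Σ L_i/J_i = (2916/77.1×10⁹)·(0.986/2.48×10^-6 + 0.472/4.66×10^-6 + 0.943/1.06×10^-6) = 0.05257 rad.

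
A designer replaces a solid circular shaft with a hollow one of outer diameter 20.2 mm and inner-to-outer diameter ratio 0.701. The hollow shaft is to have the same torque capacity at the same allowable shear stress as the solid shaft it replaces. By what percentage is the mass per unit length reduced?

Equal τ_max and T ⇒ the solid shaft needs d_s³ = d_o³(1−k⁴), so d_s = 20.2·(1−0.701⁴)^(1/3) = 18.42 mm.
Area ratio A_h/A_s = d_o²(1−k²)/d_s² = (1−k²)/(1−k⁴)^(2/3) = 0.6115.
Mass saving = 1 − 0.6115 = 38.9 %.

38.9 %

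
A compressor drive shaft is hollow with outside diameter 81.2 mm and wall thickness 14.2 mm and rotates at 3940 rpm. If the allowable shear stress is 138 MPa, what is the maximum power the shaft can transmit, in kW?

4920 kW

J = π(d_o⁴ − d_i⁴)/32 = π(0.0812⁴ − 0.0528⁴)/32 = 3.505×10^-6 m⁴.
T_max = τ_allow·J/r = 1.38×10^8 × 3.505×10^-6 / 0.0406 = 11910 N·m.
ω = 2π·3940/60 = 412.6 rad/s, so P_max = T_max·ω = 4.915×10^6 W.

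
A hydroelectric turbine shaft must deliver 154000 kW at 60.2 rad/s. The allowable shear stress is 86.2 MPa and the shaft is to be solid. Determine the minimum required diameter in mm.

ω = 60.2 rad/s, so T = P/ω = 154000×10³ / 60.20 = 2.558e6 N·m.
For a solid shaft τ_max = 16T/(πd³), so d = (16T/(π τ_allow))^(1/3) = (16·2.558e6/(π·8.62×10^7))^(1/3) = 0.5327 m.

533 mm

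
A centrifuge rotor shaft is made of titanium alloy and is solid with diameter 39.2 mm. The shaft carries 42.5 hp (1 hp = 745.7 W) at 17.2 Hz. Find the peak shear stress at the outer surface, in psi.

3600 psi

ω = 2π·17.2 = 108.1 rad/s, so T = P/ω = 42.5×745.7 / 108.1 = 293.3 N·m.
J = πd⁴/32 = π(0.0392)⁴/32 = 2.318×10^-7 m⁴.
τ_max = T·r/J = 293.3 × 0.0196 / 2.318×10^-7 = 2.479×10^7 Pa.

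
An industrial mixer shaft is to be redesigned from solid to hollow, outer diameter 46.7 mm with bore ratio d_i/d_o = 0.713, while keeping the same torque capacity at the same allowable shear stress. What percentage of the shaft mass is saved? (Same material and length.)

40.0 %

Equal τ_max and T ⇒ the solid shaft needs d_s³ = d_o³(1−k⁴), so d_s = 46.7·(1−0.713⁴)^(1/3) = 42.27 mm.
Area ratio A_h/A_s = d_o²(1−k²)/d_s² = (1−k²)/(1−k⁴)^(2/3) = 0.6001.
Mass saving = 1 − 0.6001 = 40.0 %.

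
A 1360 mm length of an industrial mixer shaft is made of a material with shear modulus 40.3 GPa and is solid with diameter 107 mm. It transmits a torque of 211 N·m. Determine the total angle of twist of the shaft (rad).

5.53e-4 rad

J = πd⁴/32 = π(0.107)⁴/32 = 1.287×10^-5 m⁴.
θ = T·L/(G·J) = 211.0 × 1.36 / (40.3×10⁹ × 1.287×10^-5) = 5.533×10^-4 rad.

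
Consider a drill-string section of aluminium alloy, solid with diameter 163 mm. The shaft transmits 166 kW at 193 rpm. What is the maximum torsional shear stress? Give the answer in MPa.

9.66 MPa

ω = 2π·193/60 = 20.21 rad/s, so T = P/ω = 166×10³ / 20.21 = 8213 N·m.
J = πd⁴/32 = π(0.163)⁴/32 = 6.930×10^-5 m⁴.
τ_max = T·r/J = 8213 × 0.0815 / 6.930×10^-5 = 9.659×10^6 Pa.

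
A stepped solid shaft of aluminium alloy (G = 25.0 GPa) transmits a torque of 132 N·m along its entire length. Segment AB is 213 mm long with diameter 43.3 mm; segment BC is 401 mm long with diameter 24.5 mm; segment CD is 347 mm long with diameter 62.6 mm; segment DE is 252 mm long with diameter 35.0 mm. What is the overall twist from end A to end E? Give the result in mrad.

J_AB = π(0.0433)⁴/32 = 3.45×10^-7 m⁴; J_BC = π(0.0245)⁴/32 = 3.54×10^-8 m⁴; J_CD = π(0.0626)⁴/32 = 1.51×10^-6 m⁴; J_DE = π(0.0350)⁴/32 = 1.47×10^-7 m⁴.
θ = (T/G)·Σ L_i/J_i = (132.0/25.0×10⁹)·(0.213/3.45×10^-7 + 0.401/3.54×10^-8 + 0.347/1.51×10^-6 + 0.252/1.47×10^-7) = 0.07336 rad.

73.4 mrad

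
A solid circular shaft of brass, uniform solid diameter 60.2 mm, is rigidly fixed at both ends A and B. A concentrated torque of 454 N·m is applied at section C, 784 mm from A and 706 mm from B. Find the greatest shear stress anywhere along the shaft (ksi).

With uniform GJ and both ends fixed, compatibility θ_AC = θ_CB gives T_A·a = T_B·b, together with T_A + T_B = T₀.
T_A = T₀·b/(a+b) = 454.0·706/1490 = 215.1 N·m; T_B = 238.9 N·m.
τ in each portion: τ_AC = 5.02×10^6 Pa, τ_CB = 5.58×10^6 Pa; maximum is in CB.
τ_max = T_CB·r/J = 238.9·0.0301/1.29×10^-6 = 5.577×10^6 Pa.

0.809 ksi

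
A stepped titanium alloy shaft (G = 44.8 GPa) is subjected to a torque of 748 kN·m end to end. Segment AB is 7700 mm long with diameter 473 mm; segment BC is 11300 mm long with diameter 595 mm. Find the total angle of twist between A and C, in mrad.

J_AB = π(0.473)⁴/32 = 4.91×10^-3 m⁴; J_BC = π(0.595)⁴/32 = 0.0123 m⁴.
θ = (T/G)·Σ L_i/J_i = (748000/44.8×10⁹)·(7.70/4.91×10^-3 + 11.3/0.0123) = 0.04150 rad.

41.5 mrad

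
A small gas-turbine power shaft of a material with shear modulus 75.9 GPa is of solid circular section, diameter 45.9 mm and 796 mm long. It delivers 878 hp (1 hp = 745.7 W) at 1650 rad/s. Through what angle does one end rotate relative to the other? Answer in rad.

0.00955 rad

ω = 1650 rad/s, so T = P/ω = 878×745.7 / 1650 = 396.8 N·m.
J = πd⁴/32 = π(0.0459)⁴/32 = 4.358×10^-7 m⁴.
θ = T·L/(G·J) = 396.8 × 0.796 / (75.9×10⁹ × 4.358×10^-7) = 9.550×10^-3 rad.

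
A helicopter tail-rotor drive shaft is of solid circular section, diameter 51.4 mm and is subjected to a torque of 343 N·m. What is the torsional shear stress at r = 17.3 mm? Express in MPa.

8.66 MPa

J = πd⁴/32 = π(0.0514)⁴/32 = 6.853×10^-7 m⁴.
Shear stress varies linearly with radius: τ = T·r/J = 343.0 × 0.0173 / 6.853×10^-7 = 8.659×10^6 Pa.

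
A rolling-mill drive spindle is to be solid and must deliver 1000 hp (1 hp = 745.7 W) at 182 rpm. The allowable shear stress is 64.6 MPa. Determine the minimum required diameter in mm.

146 mm

ω = 2π·182/60 = 19.06 rad/s, so T = P/ω = 1000×745.7 / 19.06 = 39130 N·m.
For a solid shaft τ_max = 16T/(πd³), so d = (16T/(π τ_allow))^(1/3) = (16·39130/(π·6.46×10^7))^(1/3) = 0.1456 m.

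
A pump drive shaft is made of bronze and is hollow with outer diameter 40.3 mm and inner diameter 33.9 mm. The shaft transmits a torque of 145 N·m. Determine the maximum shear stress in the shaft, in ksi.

3.28 ksi

J = π(d_o⁴ − d_i⁴)/32 = π(0.0403⁴ − 0.0339⁴)/32 = 1.293×10^-7 m⁴.
τ_max = T·r/J = 145.0 × 0.0201 / 1.293×10^-7 = 2.260×10^7 Pa.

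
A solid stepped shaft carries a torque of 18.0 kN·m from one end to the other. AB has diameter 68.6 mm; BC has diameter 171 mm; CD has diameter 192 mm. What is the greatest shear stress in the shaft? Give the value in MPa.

Under the same torque, τ_max = 16T/(πd³) is largest where d is smallest — segment AB (d = 68.6 mm).
τ_max = 16·18000/(π·(0.0686)³) = 2.840×10^8 Pa.

284 MPa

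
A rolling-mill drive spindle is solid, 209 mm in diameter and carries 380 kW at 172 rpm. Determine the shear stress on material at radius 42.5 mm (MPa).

ω = 2π·172/60 = 18.01 rad/s, so T = P/ω = 380×10³ / 18.01 = 21100 N·m.
J = πd⁴/32 = π(0.209)⁴/32 = 1.873×10^-4 m⁴.
Shear stress varies linearly with radius: τ = T·r/J = 21100 × 0.0425 / 1.873×10^-4 = 4.787×10^6 Pa.

4.79 MPa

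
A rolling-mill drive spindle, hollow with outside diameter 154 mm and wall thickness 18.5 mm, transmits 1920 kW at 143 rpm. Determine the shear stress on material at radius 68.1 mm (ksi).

34.4 ksi

ω = 2π·143/60 = 14.97 rad/s, so T = P/ω = 1920×10³ / 14.97 = 128200 N·m.
J = π(d_o⁴ − d_i⁴)/32 = π(0.154⁴ − 0.117⁴)/32 = 3.682×10^-5 m⁴.
Shear stress varies linearly with radius: τ = T·r/J = 128200 × 0.0681 / 3.682×10^-5 = 2.371×10^8 Pa.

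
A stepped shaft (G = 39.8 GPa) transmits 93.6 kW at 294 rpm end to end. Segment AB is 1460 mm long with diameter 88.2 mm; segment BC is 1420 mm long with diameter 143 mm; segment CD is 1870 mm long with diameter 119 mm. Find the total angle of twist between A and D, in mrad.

28.7 mrad

ω = 2π·294/60 = 30.79 rad/s, so T = P/ω = 93.6×10³ / 30.79 = 3040 N·m.
J_AB = π(0.0882)⁴/32 = 5.94×10^-6 m⁴; J_BC = π(0.143)⁴/32 = 4.11×10^-5 m⁴; J_CD = π(0.119)⁴/32 = 1.97×10^-5 m⁴.
θ = (T/G)·Σ L_i/J_i = (3040/39.8×10⁹)·(1.46/5.94×10^-6 + 1.42/4.11×10^-5 + 1.87/1.97×10^-5) = 0.02867 rad.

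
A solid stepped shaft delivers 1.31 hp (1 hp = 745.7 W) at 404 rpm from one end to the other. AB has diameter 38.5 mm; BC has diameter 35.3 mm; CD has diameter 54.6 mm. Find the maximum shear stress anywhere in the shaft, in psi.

388 psi

ω = 2π·404/60 = 42.31 rad/s, so T = P/ω = 1.31×745.7 / 42.31 = 23.09 N·m.
Under the same torque, τ_max = 16T/(πd³) is largest where d is smallest — segment BC (d = 35.3 mm).
τ_max = 16·23.09/(π·(0.0353)³) = 2.673×10^6 Pa.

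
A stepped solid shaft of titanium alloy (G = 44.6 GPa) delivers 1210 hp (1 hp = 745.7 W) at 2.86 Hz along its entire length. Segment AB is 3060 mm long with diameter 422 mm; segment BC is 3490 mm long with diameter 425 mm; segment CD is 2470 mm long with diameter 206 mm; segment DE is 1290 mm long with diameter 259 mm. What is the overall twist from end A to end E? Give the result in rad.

ω = 2π·2.86 = 17.97 rad/s, so T = P/ω = 1210×745.7 / 17.97 = 50210 N·m.
J_AB = π(0.422)⁴/32 = 3.11×10^-3 m⁴; J_BC = π(0.425)⁴/32 = 3.20×10^-3 m⁴; J_CD = π(0.206)⁴/32 = 1.77×10^-4 m⁴; J_DE = π(0.259)⁴/32 = 4.42×10^-4 m⁴.
θ = (T/G)·Σ L_i/J_i = (50210/44.6×10⁹)·(3.06/3.11×10^-3 + 3.49/3.20×10^-3 + 2.47/1.77×10^-4 + 1.29/4.42×10^-4) = 0.02135 rad.

0.0213 rad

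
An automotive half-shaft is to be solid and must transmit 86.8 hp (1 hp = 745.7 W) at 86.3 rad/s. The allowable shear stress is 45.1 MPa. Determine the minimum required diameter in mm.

43.9 mm

ω = 86.3 rad/s, so T = P/ω = 86.8×745.7 / 86.30 = 750.0 N·m.
For a solid shaft τ_max = 16T/(πd³), so d = (16T/(π τ_allow))^(1/3) = (16·750.0/(π·4.51×10^7))^(1/3) = 0.04392 m.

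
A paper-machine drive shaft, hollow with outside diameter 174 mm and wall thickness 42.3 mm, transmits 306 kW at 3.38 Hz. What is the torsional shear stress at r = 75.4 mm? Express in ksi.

ω = 2π·3.38 = 21.24 rad/s, so T = P/ω = 306×10³ / 21.24 = 14410 N·m.
J = π(d_o⁴ − d_i⁴)/32 = π(0.174⁴ − 0.0894⁴)/32 = 8.372×10^-5 m⁴.
Shear stress varies linearly with radius: τ = T·r/J = 14410 × 0.0754 / 8.372×10^-5 = 1.298×10^7 Pa.

1.88 ksi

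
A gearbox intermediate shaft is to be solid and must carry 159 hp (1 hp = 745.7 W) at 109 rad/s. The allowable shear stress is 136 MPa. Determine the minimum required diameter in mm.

ω = 109 rad/s, so T = P/ω = 159×745.7 / 109.0 = 1088 N·m.
For a solid shaft τ_max = 16T/(πd³), so d = (16T/(π τ_allow))^(1/3) = (16·1088/(π·1.36×10^8))^(1/3) = 0.03441 m.

34.4 mm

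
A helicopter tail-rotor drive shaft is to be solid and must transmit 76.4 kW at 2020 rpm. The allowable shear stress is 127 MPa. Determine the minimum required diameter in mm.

24.4 mm

ω = 2π·2020/60 = 211.5 rad/s, so T = P/ω = 76.4×10³ / 211.5 = 361.2 N·m.
For a solid shaft τ_max = 16T/(πd³), so d = (16T/(π τ_allow))^(1/3) = (16·361.2/(π·1.27×10^8))^(1/3) = 0.02438 m.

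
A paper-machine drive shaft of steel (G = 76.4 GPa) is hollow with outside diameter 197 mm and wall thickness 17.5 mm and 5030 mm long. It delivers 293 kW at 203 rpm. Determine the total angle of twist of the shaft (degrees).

ω = 2π·203/60 = 21.26 rad/s, so T = P/ω = 293×10³ / 21.26 = 13780 N·m.
J = π(d_o⁴ − d_i⁴)/32 = π(0.197⁴ − 0.162⁴)/32 = 8.025×10^-5 m⁴.
θ = T·L/(G·J) = 13780 × 5.03 / (76.4×10⁹ × 8.025×10^-5) = 0.01131 rad.

0.648°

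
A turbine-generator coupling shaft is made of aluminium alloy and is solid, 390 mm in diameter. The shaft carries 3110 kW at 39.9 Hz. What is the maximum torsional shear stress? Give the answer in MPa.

1.07 MPa

ω = 2π·39.9 = 250.7 rad/s, so T = P/ω = 3110×10³ / 250.7 = 12410 N·m.
J = πd⁴/32 = π(0.390)⁴/32 = 2.271×10^-3 m⁴.
τ_max = T·r/J = 12410 × 0.195 / 2.271×10^-3 = 1.065×10^6 Pa.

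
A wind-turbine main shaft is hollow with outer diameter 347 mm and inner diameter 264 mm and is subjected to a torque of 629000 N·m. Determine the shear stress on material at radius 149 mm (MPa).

J = π(d_o⁴ − d_i⁴)/32 = π(0.347⁴ − 0.264⁴)/32 = 9.465×10^-4 m⁴.
Shear stress varies linearly with radius: τ = T·r/J = 629000 × 0.149 / 9.465×10^-4 = 9.902×10^7 Pa.

99.0 MPa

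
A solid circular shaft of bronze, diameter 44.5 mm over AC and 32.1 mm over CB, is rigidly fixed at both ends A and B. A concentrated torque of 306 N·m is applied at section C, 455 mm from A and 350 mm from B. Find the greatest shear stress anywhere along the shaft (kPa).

Compatibility: T_A·a/J_AC = T_B·b/J_CB with T_A + T_B = T₀.
J_AC = 3.85×10^-7 m⁴, J_CB = 1.04×10^-7 m⁴, so T_A = T₀·(J_AC/a)/((J_AC/a)+(J_CB/b)) = 226.3 N·m, T_B = 79.67 N·m.
τ in each portion: τ_AC = 1.31×10^7 Pa, τ_CB = 1.23×10^7 Pa; maximum is in AC.
τ_max = T_AC·r/J = 226.3·0.0222/3.85×10^-7 = 1.308×10^7 Pa.

13100 kPa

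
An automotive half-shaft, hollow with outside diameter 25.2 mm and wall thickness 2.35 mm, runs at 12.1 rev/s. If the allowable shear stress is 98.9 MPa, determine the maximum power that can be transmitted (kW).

13.3 kW

J = π(d_o⁴ − d_i⁴)/32 = π(0.0252⁴ − 0.0205⁴)/32 = 2.225×10^-8 m⁴.
T_max = τ_allow·J/r = 9.89×10^7 × 2.225×10^-8 / 0.0126 = 174.7 N·m.
ω = 2π·12.1 = 76.03 rad/s, so P_max = T_max·ω = 1.328×10^4 W.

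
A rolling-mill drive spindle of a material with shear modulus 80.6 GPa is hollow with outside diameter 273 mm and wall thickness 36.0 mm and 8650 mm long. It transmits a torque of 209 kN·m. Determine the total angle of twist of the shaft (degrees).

J = π(d_o⁴ − d_i⁴)/32 = π(0.273⁴ − 0.201⁴)/32 = 3.851×10^-4 m⁴.
θ = T·L/(G·J) = 209000 × 8.65 / (80.6×10⁹ × 3.851×10^-4) = 0.05825 rad.

3.34°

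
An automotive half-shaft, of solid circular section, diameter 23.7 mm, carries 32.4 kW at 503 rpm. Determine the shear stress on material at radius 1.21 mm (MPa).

24.0 MPa

ω = 2π·503/60 = 52.67 rad/s, so T = P/ω = 32.4×10³ / 52.67 = 615.1 N·m.
J = πd⁴/32 = π(0.0237)⁴/32 = 3.097×10^-8 m⁴.
Shear stress varies linearly with radius: τ = T·r/J = 615.1 × 0.00121 / 3.097×10^-8 = 2.403×10^7 Pa.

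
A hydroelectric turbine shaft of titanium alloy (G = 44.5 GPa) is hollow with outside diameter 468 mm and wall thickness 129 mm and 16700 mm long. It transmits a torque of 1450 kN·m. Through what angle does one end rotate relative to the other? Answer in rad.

0.120 rad

J = π(d_o⁴ − d_i⁴)/32 = π(0.468⁴ − 0.210⁴)/32 = 4.519×10^-3 m⁴.
θ = T·L/(G·J) = 1.450e6 × 16.7 / (44.5×10⁹ × 4.519×10^-3) = 0.1204 rad.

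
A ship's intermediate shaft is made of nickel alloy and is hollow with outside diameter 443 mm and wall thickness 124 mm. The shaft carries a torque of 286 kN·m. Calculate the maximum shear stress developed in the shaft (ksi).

J = π(d_o⁴ − d_i⁴)/32 = π(0.443⁴ − 0.195⁴)/32 = 3.639×10^-3 m⁴.
τ_max = T·r/J = 286000 × 0.222 / 3.639×10^-3 = 1.741×10^7 Pa.

2.52 ksi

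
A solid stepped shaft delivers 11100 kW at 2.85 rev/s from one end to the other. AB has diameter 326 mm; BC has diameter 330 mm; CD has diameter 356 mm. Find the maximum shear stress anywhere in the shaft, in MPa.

91.1 MPa

ω = 2π·2.85 = 17.91 rad/s, so T = P/ω = 11100×10³ / 17.91 = 619900 N·m.
Under the same torque, τ_max = 16T/(πd³) is largest where d is smallest — segment AB (d = 326 mm).
τ_max = 16·619900/(π·(0.326)³) = 9.112×10^7 Pa.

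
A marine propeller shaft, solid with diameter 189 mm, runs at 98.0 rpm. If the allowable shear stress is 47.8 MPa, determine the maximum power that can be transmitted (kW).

J = πd⁴/32 = π(0.189)⁴/32 = 1.253×10^-4 m⁴.
T_max = τ_allow·J/r = 4.78×10^7 × 1.253×10^-4 / 0.0945 = 63360 N·m.
ω = 2π·98.0/60 = 10.26 rad/s, so P_max = T_max·ω = 6.503×10^5 W.

650 kW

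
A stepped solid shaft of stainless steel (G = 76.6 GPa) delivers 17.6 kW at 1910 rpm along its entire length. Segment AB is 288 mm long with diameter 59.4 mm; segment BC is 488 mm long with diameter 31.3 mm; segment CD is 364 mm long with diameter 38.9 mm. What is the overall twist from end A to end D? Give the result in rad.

0.00808 rad

ω = 2π·1910/60 = 200.0 rad/s, so T = P/ω = 17.6×10³ / 200.0 = 87.99 N·m.
J_AB = π(0.0594)⁴/32 = 1.22×10^-6 m⁴; J_BC = π(0.0313)⁴/32 = 9.42×10^-8 m⁴; J_CD = π(0.0389)⁴/32 = 2.25×10^-7 m⁴.
θ = (T/G)·Σ L_i/J_i = (87.99/76.6×10⁹)·(0.288/1.22×10^-6 + 0.488/9.42×10^-8 + 0.364/2.25×10^-7) = 8.080×10^-3 rad.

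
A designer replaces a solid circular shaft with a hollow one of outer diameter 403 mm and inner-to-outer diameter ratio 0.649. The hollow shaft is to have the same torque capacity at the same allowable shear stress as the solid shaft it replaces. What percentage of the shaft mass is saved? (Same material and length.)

34.1 %

Equal τ_max and T ⇒ the solid shaft needs d_s³ = d_o³(1−k⁴), so d_s = 403·(1−0.649⁴)^(1/3) = 377.6 mm.
Area ratio A_h/A_s = d_o²(1−k²)/d_s² = (1−k²)/(1−k⁴)^(2/3) = 0.6593.
Mass saving = 1 − 0.6593 = 34.1 %.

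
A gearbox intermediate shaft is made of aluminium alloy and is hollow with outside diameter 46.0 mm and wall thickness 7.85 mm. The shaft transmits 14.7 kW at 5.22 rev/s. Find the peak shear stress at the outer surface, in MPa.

28.9 MPa

ω = 2π·5.22 = 32.80 rad/s, so T = P/ω = 14.7×10³ / 32.80 = 448.2 N·m.
J = π(d_o⁴ − d_i⁴)/32 = π(0.0460⁴ − 0.0303⁴)/32 = 3.568×10^-7 m⁴.
τ_max = T·r/J = 448.2 × 0.0230 / 3.568×10^-7 = 2.889×10^7 Pa.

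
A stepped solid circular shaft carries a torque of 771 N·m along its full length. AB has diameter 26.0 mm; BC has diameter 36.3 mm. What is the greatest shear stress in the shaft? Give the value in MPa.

223 MPa

Under the same torque, τ_max = 16T/(πd³) is largest where d is smallest — segment AB (d = 26.0 mm).
τ_max = 16·771.0/(π·(0.0260)³) = 2.234×10^8 Pa.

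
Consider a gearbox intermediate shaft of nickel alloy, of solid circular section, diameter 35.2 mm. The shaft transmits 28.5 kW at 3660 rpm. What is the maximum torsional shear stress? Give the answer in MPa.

8.68 MPa

ω = 2π·3660/60 = 383.3 rad/s, so T = P/ω = 28.5×10³ / 383.3 = 74.36 N·m.
J = πd⁴/32 = π(0.0352)⁴/32 = 1.507×10^-7 m⁴.
τ_max = T·r/J = 74.36 × 0.0176 / 1.507×10^-7 = 8.683×10^6 Pa.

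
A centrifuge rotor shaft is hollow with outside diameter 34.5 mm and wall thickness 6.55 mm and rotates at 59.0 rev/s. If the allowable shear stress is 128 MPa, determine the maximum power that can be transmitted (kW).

J = π(d_o⁴ − d_i⁴)/32 = π(0.0345⁴ − 0.0214⁴)/32 = 1.185×10^-7 m⁴.
T_max = τ_allow·J/r = 1.28×10^8 × 1.185×10^-7 / 0.0173 = 879.3 N·m.
ω = 2π·59.0 = 370.7 rad/s, so P_max = T_max·ω = 3.259×10^5 W.

326 kW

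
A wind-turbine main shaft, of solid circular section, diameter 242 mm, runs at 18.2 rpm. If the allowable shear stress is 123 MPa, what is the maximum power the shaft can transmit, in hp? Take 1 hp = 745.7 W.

J = πd⁴/32 = π(0.242)⁴/32 = 3.367×10^-4 m⁴.
T_max = τ_allow·J/r = 1.23×10^8 × 3.367×10^-4 / 0.121 = 342300 N·m.
ω = 2π·18.2/60 = 1.906 rad/s, so P_max = T_max·ω = 6.524×10^5 W.

875 hp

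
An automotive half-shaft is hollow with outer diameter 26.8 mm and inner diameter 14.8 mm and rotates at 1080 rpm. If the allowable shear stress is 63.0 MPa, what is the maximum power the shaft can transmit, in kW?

J = π(d_o⁴ − d_i⁴)/32 = π(0.0268⁴ − 0.0148⁴)/32 = 4.594×10^-8 m⁴.
T_max = τ_allow·J/r = 6.30×10^7 × 4.594×10^-8 / 0.0134 = 216.0 N·m.
ω = 2π·1080/60 = 113.1 rad/s, so P_max = T_max·ω = 2.442×10^4 W.

24.4 kW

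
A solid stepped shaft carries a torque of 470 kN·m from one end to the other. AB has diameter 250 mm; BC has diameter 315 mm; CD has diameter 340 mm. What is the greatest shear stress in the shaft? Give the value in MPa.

153 MPa

Under the same torque, τ_max = 16T/(πd³) is largest where d is smallest — segment AB (d = 250 mm).
τ_max = 16·470000/(π·(0.250)³) = 1.532×10^8 Pa.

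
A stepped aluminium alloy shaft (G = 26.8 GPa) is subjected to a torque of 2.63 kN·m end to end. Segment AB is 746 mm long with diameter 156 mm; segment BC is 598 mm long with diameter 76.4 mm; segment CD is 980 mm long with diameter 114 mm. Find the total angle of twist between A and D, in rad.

J_AB = π(0.156)⁴/32 = 5.81×10^-5 m⁴; J_BC = π(0.0764)⁴/32 = 3.34×10^-6 m⁴; J_CD = π(0.114)⁴/32 = 1.66×10^-5 m⁴.
θ = (T/G)·Σ L_i/J_i = (2630/26.8×10⁹)·(0.746/5.81×10^-5 + 0.598/3.34×10^-6 + 0.980/1.66×10^-5) = 0.02460 rad.

0.0246 rad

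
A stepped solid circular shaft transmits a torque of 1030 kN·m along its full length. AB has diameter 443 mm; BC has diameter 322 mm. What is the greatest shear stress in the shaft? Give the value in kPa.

Under the same torque, τ_max = 16T/(πd³) is largest where d is smallest — segment BC (d = 322 mm).
τ_max = 16·1.030e6/(π·(0.322)³) = 1.571×10^8 Pa.

157000 kPa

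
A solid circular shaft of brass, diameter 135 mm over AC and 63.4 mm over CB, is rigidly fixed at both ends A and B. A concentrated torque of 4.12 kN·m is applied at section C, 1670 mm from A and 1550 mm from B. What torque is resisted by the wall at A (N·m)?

3910 N·m

Compatibility: T_A·a/J_AC = T_B·b/J_CB with T_A + T_B = T₀.
J_AC = 3.26×10^-5 m⁴, J_CB = 1.59×10^-6 m⁴, so T_A = T₀·(J_AC/a)/((J_AC/a)+(J_CB/b)) = 3915 N·m, T_B = 205.2 N·m.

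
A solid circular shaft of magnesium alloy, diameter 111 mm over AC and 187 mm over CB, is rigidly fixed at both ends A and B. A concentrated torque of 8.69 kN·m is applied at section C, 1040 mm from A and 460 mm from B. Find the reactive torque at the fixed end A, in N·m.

Compatibility: T_A·a/J_AC = T_B·b/J_CB with T_A + T_B = T₀.
J_AC = 1.49×10^-5 m⁴, J_CB = 1.20×10^-4 m⁴, so T_A = T₀·(J_AC/a)/((J_AC/a)+(J_CB/b)) = 452.3 N·m, T_B = 8238 N·m.

452 N·m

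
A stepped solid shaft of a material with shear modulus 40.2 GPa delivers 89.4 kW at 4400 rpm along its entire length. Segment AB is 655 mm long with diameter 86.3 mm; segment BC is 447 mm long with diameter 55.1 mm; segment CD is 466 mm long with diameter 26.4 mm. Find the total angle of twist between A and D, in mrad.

50.1 mrad

ω = 2π·4400/60 = 460.8 rad/s, so T = P/ω = 89.4×10³ / 460.8 = 194.0 N·m.
J_AB = π(0.0863)⁴/32 = 5.45×10^-6 m⁴; J_BC = π(0.0551)⁴/32 = 9.05×10^-7 m⁴; J_CD = π(0.0264)⁴/32 = 4.77×10^-8 m⁴.
θ = (T/G)·Σ L_i/J_i = (194.0/40.2×10⁹)·(0.655/5.45×10^-6 + 0.447/9.05×10^-7 + 0.466/4.77×10^-8) = 0.05013 rad.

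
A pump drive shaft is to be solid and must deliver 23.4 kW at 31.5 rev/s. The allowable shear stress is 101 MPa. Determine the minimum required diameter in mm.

18.1 mm

ω = 2π·31.5 = 197.9 rad/s, so T = P/ω = 23.4×10³ / 197.9 = 118.2 N·m.
For a solid shaft τ_max = 16T/(πd³), so d = (16T/(π τ_allow))^(1/3) = (16·118.2/(π·1.01×10^8))^(1/3) = 0.01813 m.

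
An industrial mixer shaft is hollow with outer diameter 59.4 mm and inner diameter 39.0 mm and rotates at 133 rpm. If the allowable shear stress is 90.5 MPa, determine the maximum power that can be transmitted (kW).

42.2 kW

J = π(d_o⁴ − d_i⁴)/32 = π(0.0594⁴ − 0.0390⁴)/32 = 9.951×10^-7 m⁴.
T_max = τ_allow·J/r = 9.05×10^7 × 9.951×10^-7 / 0.0297 = 3032 N·m.
ω = 2π·133/60 = 13.93 rad/s, so P_max = T_max·ω = 4.223×10^4 W.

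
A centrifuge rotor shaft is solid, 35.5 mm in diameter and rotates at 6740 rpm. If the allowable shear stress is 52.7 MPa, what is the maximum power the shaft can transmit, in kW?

J = πd⁴/32 = π(0.0355)⁴/32 = 1.559×10^-7 m⁴.
T_max = τ_allow·J/r = 5.27×10^7 × 1.559×10^-7 / 0.0177 = 462.9 N·m.
ω = 2π·6740/60 = 705.8 rad/s, so P_max = T_max·ω = 3.267×10^5 W.

327 kW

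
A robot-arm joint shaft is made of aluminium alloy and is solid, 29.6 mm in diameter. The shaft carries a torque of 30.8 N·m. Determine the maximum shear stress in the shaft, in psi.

877 psi

J = πd⁴/32 = π(0.0296)⁴/32 = 7.536×10^-8 m⁴.
τ_max = T·r/J = 30.80 × 0.0148 / 7.536×10^-8 = 6.048×10^6 Pa.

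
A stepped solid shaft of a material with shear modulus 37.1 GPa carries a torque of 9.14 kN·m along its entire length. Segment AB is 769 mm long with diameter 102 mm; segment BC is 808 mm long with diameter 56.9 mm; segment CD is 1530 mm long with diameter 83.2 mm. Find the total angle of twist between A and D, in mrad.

291 mrad

J_AB = π(0.102)⁴/32 = 1.06×10^-5 m⁴; J_BC = π(0.0569)⁴/32 = 1.03×10^-6 m⁴; J_CD = π(0.0832)⁴/32 = 4.70×10^-6 m⁴.
θ = (T/G)·Σ L_i/J_i = (9140/37.1×10⁹)·(0.769/1.06×10^-5 + 0.808/1.03×10^-6 + 1.53/4.70×10^-6) = 0.2914 rad.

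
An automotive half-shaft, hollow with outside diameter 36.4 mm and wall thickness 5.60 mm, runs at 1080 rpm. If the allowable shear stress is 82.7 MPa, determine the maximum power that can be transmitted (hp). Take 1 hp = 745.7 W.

91.5 hp

J = π(d_o⁴ − d_i⁴)/32 = π(0.0364⁴ − 0.0252⁴)/32 = 1.328×10^-7 m⁴.
T_max = τ_allow·J/r = 8.27×10^7 × 1.328×10^-7 / 0.0182 = 603.2 N·m.
ω = 2π·1080/60 = 113.1 rad/s, so P_max = T_max·ω = 6.822×10^4 W.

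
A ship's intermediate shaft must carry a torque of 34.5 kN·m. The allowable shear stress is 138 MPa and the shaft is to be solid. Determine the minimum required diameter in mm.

108 mm

For a solid shaft τ_max = 16T/(πd³), so d = (16T/(π τ_allow))^(1/3) = (16·34500/(π·1.38×10^8))^(1/3) = 0.1084 m.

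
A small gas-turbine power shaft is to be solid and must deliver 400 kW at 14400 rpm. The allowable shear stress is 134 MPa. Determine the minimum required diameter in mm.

21.6 mm

ω = 2π·14400/60 = 1508 rad/s, so T = P/ω = 400×10³ / 1508 = 265.3 N·m.
For a solid shaft τ_max = 16T/(πd³), so d = (16T/(π τ_allow))^(1/3) = (16·265.3/(π·1.34×10^8))^(1/3) = 0.02160 m.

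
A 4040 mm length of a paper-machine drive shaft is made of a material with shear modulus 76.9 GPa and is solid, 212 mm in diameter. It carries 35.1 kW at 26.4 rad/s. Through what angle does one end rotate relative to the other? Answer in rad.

3.52e-4 rad

ω = 26.4 rad/s, so T = P/ω = 35.1×10³ / 26.40 = 1330 N·m.
J = πd⁴/32 = π(0.212)⁴/32 = 1.983×10^-4 m⁴.
θ = T·L/(G·J) = 1330 × 4.04 / (76.9×10⁹ × 1.983×10^-4) = 3.522×10^-4 rad.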